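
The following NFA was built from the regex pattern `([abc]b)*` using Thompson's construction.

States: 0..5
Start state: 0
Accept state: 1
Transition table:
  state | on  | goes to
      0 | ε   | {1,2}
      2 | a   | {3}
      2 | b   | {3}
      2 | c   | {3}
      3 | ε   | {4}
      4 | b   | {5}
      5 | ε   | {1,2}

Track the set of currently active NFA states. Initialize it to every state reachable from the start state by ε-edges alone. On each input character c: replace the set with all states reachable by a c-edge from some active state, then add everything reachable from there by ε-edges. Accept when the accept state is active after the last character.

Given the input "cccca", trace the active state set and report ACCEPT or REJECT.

Answer: REJECT

Trace:
initial (ε-close {0}): {0,1,2}
'c' @ 1: {3,4}
'c' @ 2: {}  — state set empty
rest 'cca' ignored (set empty)
final: {}; accept 1 not in set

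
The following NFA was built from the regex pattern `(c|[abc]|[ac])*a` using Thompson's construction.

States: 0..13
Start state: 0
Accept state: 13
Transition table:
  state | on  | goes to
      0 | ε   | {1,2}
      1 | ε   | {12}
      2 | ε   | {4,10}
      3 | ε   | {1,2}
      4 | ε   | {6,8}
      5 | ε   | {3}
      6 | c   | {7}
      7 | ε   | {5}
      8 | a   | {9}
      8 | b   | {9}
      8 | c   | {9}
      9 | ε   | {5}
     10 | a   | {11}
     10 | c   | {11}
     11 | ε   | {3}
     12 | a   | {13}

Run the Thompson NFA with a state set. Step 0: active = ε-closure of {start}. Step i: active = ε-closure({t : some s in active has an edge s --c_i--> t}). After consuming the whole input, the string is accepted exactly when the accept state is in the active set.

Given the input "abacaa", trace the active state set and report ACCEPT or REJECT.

Answer: ACCEPT

Derivation:
S₀ = ε-closure({0}) = {0,1,2,4,6,8,10,12}
'a' @ 1: {1,2,3,4,5,6,8,9,10,11,12,13}  (accept∈set)
'b' @ 2: {1,2,3,4,5,6,8,9,10,12}
'a' @ 3: {1,2,3,4,5,6,8,9,10,11,12,13}  (accept∈set)
'c' @ 4: {1,2,3,4,5,6,7,8,9,10,11,12}
'a' @ 5: {1,2,3,4,5,6,8,9,10,11,12,13}  (accept∈set)
'a' @ 6: {1,2,3,4,5,6,8,9,10,11,12,13}  (accept∈set)
after full input: {1,2,3,4,5,6,8,9,10,11,12,13}  (accept=13 in)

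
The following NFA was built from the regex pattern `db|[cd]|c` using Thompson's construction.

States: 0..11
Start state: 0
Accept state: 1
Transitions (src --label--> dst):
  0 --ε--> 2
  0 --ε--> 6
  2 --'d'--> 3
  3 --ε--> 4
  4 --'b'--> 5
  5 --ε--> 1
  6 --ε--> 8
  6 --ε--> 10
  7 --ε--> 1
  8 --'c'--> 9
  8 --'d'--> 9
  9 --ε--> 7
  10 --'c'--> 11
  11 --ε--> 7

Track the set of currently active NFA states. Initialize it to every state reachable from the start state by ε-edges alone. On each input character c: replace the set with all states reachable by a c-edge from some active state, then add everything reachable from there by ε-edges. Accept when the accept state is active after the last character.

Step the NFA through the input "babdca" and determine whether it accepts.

Answer: REJECT

Trace:
initial (ε-close {0}): {0,2,6,8,10}
'b' @ 1: {}  — state set empty
rest 'abdca' ignored (set empty)
end set {} — state 1 not in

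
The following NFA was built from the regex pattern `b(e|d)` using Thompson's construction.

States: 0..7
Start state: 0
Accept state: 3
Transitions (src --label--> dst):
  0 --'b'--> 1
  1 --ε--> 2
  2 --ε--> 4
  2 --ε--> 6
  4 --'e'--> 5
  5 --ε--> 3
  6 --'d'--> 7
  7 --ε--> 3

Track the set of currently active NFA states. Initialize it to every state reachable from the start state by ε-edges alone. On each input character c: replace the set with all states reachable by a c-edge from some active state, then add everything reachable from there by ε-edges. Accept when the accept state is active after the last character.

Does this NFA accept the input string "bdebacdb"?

initial (ε-close {0}): {0}
'b' @ 1: {1,2,4,6}
'd' @ 2: {3,7}  (accept∈set)
'e' @ 3: {}  — dead — no transitions
rest 'bacdb' ignored (set empty)
final: {}; accept 3 not in set

Answer: REJECT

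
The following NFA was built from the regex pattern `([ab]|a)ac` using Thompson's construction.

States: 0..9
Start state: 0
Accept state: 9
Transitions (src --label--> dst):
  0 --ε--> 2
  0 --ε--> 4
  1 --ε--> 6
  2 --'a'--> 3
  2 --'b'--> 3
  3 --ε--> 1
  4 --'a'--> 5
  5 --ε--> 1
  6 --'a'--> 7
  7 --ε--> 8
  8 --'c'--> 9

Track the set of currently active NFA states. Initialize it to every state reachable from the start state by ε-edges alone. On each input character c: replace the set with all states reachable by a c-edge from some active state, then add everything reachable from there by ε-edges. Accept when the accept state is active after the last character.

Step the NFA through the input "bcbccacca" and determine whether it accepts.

start: ε-closure({0}) = {0,2,4}
'b' @ 1: {1,3,6}
'c' @ 2: {}  — state set empty
rest 'bccacca' ignored (set empty)
after full input: {}  (accept=9 not in)

Answer: REJECT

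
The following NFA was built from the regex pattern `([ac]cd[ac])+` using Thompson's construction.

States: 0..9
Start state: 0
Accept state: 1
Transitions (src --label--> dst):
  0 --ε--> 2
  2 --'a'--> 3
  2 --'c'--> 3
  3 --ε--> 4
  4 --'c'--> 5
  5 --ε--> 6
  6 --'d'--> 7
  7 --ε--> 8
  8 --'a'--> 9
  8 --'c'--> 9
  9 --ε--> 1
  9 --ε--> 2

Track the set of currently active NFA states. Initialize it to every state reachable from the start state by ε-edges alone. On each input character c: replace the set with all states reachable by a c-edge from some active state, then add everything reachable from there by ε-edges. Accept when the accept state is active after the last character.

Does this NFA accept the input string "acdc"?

Answer: ACCEPT

Trace:
S₀ = ε-closure({0}) = {0,2}
'a' @ 1: {3,4}
'c' @ 2: {5,6}
'd' @ 3: {7,8}
'c' @ 4: {1,2,9}  [accepting]
after full input: {1,2,9}  (accept=1 in)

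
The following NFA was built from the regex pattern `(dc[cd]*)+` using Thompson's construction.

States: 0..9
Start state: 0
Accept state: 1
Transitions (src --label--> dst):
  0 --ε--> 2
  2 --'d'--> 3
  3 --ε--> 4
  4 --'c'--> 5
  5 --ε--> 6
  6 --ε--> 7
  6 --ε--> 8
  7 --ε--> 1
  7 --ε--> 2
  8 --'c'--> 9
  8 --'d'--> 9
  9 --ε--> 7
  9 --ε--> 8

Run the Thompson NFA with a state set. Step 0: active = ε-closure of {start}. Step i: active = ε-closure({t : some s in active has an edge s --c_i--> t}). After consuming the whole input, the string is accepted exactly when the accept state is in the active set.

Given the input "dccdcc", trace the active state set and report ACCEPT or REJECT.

initial (ε-close {0}): {0,2}
'd' @ 1: {3,4}
'c' @ 2: {1,2,5,6,7,8}  ✓accept
'c' @ 3: {1,2,7,8,9}  ✓accept
'd' @ 4: {1,2,3,4,7,8,9}  ✓accept
'c' @ 5: {1,2,5,6,7,8,9}  ✓accept
'c' @ 6: {1,2,7,8,9}  ✓accept
after full input: {1,2,7,8,9}  (accept=1 in)

Answer: ACCEPT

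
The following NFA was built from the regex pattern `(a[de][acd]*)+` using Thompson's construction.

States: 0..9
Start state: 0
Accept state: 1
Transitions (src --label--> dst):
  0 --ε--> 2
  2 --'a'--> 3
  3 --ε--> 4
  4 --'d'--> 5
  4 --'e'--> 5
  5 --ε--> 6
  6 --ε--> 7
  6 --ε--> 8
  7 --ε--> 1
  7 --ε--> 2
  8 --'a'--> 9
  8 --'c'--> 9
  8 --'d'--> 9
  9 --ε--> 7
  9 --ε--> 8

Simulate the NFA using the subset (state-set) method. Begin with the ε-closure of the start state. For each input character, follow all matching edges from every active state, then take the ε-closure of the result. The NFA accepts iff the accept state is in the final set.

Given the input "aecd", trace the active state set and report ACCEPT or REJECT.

S₀ = ε-closure({0}) = {0,2}
'a' @ 1: {3,4}
'e' @ 2: {1,2,5,6,7,8}  [accepting]
'c' @ 3: {1,2,7,8,9}  [accepting]
'd' @ 4: {1,2,7,8,9}  [accepting]
after full input: {1,2,7,8,9}  (accept=1 in)

Answer: ACCEPT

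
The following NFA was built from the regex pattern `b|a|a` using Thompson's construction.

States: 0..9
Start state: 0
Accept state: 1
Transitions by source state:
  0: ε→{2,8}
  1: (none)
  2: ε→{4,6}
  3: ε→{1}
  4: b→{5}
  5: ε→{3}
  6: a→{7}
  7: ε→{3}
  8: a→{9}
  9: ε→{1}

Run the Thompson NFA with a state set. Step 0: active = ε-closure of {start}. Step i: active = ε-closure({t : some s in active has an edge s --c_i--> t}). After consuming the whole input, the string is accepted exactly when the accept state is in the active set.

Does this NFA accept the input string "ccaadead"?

Answer: REJECT

Trace:
initial (ε-close {0}): {0,2,4,6,8}
'c' @ 1: {}  — dead — no transitions
rest 'caadead' ignored (set empty)
end set {} — state 1 not in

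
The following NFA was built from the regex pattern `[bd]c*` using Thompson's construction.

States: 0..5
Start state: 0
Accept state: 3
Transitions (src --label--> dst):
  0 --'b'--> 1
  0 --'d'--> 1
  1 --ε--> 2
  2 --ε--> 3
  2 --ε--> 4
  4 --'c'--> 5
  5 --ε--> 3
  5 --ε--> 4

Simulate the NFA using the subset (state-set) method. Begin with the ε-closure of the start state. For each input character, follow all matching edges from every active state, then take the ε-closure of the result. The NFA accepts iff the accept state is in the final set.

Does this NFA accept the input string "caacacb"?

Answer: REJECT

Derivation:
start: ε-closure({0}) = {0}
'c' @ 1: {}  — no active states
rest 'aacacb' ignored (set empty)
after full input: {}  (accept=3 not in)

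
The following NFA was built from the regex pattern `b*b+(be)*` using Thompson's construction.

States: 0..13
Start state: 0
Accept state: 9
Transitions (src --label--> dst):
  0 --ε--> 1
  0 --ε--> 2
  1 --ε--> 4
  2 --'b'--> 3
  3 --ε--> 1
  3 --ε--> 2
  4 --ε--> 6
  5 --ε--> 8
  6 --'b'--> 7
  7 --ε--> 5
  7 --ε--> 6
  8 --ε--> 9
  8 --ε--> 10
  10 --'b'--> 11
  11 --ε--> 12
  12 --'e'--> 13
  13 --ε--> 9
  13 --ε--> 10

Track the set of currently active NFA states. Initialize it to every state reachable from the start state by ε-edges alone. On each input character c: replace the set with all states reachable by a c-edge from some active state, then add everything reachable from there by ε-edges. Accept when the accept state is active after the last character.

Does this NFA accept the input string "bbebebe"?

initial (ε-close {0}): {0,1,2,4,6}
'b' @ 1: {1,2,3,4,5,6,7,8,9,10}  (accept∈set)
'b' @ 2: {1,2,3,4,5,6,7,8,9,10,11,12}  (accept∈set)
'e' @ 3: {9,10,13}  (accept∈set)
'b' @ 4: {11,12}
'e' @ 5: {9,10,13}  (accept∈set)
'b' @ 6: {11,12}
'e' @ 7: {9,10,13}  (accept∈set)
final: {9,10,13}; accept 9 in set

Answer: ACCEPT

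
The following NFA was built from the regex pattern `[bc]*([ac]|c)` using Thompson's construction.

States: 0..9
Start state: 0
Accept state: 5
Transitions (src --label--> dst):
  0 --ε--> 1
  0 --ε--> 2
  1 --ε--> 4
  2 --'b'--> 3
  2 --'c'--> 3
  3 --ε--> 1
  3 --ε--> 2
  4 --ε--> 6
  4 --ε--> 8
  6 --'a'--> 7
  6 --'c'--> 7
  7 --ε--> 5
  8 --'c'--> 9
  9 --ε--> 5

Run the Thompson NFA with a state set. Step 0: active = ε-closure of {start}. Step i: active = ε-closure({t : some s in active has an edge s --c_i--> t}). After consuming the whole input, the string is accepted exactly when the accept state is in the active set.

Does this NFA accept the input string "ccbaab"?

Answer: REJECT

Trace:
S₀ = ε-closure({0}) = {0,1,2,4,6,8}
'c' @ 1: {1,2,3,4,5,6,7,8,9}  ✓accept
'c' @ 2: {1,2,3,4,5,6,7,8,9}  ✓accept
'b' @ 3: {1,2,3,4,6,8}
'a' @ 4: {5,7}  ✓accept
'a' @ 5: {}  — state set empty
rest 'b' ignored (set empty)
after full input: {}  (accept=5 not in)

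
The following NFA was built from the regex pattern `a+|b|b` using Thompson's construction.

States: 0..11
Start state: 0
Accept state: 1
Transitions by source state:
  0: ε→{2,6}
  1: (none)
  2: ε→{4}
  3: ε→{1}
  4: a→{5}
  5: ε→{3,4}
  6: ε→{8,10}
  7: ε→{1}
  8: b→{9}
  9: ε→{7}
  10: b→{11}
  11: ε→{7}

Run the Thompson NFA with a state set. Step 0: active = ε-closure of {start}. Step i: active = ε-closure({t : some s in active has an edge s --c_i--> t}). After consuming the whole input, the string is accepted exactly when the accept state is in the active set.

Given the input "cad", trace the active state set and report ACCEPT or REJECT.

S₀ = ε-closure({0}) = {0,2,4,6,8,10}
'c' @ 1: {}  — state set empty
rest 'ad' ignored (set empty)
final: {}; accept 1 not in set

Answer: REJECT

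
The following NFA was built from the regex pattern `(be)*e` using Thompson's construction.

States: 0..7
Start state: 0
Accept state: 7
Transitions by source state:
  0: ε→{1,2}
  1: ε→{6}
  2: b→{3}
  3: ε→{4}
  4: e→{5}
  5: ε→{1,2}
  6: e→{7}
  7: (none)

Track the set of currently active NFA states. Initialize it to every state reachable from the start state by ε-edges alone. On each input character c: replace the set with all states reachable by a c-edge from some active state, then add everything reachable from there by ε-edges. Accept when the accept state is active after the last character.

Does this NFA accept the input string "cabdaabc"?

Answer: REJECT

Trace:
S₀ = ε-closure({0}) = {0,1,2,6}
'c' @ 1: {}  — state set empty
rest 'abdaabc' ignored (set empty)
end set {} — state 7 not in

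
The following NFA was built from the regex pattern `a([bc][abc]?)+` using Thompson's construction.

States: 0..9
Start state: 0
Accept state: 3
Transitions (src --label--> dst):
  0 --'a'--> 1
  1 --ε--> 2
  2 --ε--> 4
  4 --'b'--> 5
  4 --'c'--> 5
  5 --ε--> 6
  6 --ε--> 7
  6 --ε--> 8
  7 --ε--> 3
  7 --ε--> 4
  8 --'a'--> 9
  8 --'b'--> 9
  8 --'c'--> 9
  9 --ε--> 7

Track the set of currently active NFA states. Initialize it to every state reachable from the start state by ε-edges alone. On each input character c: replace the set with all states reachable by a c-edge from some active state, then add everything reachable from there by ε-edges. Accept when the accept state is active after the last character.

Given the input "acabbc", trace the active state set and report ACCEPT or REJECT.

S₀ = ε-closure({0}) = {0}
'a' @ 1: {1,2,4}
'c' @ 2: {3,4,5,6,7,8}  ✓accept
'a' @ 3: {3,4,7,9}  ✓accept
'b' @ 4: {3,4,5,6,7,8}  ✓accept
'b' @ 5: {3,4,5,6,7,8,9}  ✓accept
'c' @ 6: {3,4,5,6,7,8,9}  ✓accept
final: {3,4,5,6,7,8,9}; accept 3 in set

Answer: ACCEPT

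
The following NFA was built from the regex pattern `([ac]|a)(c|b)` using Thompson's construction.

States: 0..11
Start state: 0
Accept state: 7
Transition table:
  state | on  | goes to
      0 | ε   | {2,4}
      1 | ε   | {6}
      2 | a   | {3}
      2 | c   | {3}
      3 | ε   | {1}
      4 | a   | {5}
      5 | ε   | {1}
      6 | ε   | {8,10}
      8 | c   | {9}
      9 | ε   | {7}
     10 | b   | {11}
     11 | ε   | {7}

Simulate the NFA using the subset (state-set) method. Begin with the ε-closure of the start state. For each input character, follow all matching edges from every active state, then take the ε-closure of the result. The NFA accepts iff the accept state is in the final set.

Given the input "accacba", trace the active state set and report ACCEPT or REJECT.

initial (ε-close {0}): {0,2,4}
'a' @ 1: {1,3,5,6,8,10}
'c' @ 2: {7,9}  (accept∈set)
'c' @ 3: {}  — dead — no transitions
rest 'acba' ignored (set empty)
final: {}; accept 7 not in set

Answer: REJECT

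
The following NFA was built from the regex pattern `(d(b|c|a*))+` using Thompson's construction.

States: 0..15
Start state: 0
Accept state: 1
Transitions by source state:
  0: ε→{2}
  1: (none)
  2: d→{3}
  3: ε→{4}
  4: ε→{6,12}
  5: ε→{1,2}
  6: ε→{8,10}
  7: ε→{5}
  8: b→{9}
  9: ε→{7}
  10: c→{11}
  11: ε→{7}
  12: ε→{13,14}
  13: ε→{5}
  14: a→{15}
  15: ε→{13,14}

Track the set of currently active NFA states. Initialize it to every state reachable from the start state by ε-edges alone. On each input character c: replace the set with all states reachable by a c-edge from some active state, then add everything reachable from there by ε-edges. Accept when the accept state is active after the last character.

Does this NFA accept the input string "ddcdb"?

start: ε-closure({0}) = {0,2}
'd' @ 1: {1,2,3,4,5,6,8,10,12,13,14}  [accepting]
'd' @ 2: {1,2,3,4,5,6,8,10,12,13,14}  [accepting]
'c' @ 3: {1,2,5,7,11}  [accepting]
'd' @ 4: {1,2,3,4,5,6,8,10,12,13,14}  [accepting]
'b' @ 5: {1,2,5,7,9}  [accepting]
after full input: {1,2,5,7,9}  (accept=1 in)

Answer: ACCEPT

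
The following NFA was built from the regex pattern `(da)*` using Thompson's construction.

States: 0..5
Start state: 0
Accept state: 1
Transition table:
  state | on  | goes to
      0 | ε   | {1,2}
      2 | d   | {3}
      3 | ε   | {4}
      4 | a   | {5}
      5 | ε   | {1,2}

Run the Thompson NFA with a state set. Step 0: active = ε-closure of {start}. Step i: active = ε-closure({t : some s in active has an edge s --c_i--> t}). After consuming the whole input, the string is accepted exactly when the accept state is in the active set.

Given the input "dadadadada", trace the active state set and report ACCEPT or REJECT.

initial (ε-close {0}): {0,1,2}
'd' @ 1: {3,4}
'a' @ 2: {1,2,5}  ✓accept
'd' @ 3: {3,4}
'a' @ 4: {1,2,5}  ✓accept
'd' @ 5: {3,4}
'a' @ 6: {1,2,5}  ✓accept
'd' @ 7: {3,4}
'a' @ 8: {1,2,5}  ✓accept
'd' @ 9: {3,4}
'a' @ 10: {1,2,5}  ✓accept
final: {1,2,5}; accept 1 in set

Answer: ACCEPT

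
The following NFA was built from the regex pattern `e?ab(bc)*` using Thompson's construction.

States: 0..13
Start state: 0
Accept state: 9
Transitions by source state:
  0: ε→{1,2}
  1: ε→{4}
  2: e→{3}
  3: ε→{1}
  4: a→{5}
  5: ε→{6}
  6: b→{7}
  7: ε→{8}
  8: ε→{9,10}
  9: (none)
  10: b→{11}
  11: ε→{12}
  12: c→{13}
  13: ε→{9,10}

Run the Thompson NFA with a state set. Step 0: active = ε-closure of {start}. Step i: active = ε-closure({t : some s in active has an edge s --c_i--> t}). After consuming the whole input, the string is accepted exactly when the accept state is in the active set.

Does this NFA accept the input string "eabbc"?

Answer: ACCEPT

Derivation:
S₀ = ε-closure({0}) = {0,1,2,4}
'e' @ 1: {1,3,4}
'a' @ 2: {5,6}
'b' @ 3: {7,8,9,10}  [accepting]
'b' @ 4: {11,12}
'c' @ 5: {9,10,13}  [accepting]
end set {9,10,13} — state 9 in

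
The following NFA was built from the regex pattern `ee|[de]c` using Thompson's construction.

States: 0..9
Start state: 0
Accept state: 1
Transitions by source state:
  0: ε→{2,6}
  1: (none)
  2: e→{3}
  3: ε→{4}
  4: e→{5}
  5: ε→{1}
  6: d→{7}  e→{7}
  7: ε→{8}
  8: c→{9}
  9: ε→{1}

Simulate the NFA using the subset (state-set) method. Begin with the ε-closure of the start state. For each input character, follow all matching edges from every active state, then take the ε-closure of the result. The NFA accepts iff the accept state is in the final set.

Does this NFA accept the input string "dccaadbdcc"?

Answer: REJECT

Trace:
start: ε-closure({0}) = {0,2,6}
'd' @ 1: {7,8}
'c' @ 2: {1,9}  (accept∈set)
'c' @ 3: {}  — state set empty
rest 'aadbdcc' ignored (set empty)
after full input: {}  (accept=1 not in)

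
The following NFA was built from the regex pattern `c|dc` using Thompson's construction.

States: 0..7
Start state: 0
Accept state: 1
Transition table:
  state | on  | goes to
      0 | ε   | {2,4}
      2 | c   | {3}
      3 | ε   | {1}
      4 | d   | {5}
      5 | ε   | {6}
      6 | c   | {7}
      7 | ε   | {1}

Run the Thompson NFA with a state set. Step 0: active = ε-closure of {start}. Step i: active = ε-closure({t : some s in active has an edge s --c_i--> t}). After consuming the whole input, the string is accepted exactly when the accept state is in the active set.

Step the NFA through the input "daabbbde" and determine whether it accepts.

start: ε-closure({0}) = {0,2,4}
'd' @ 1: {5,6}
'a' @ 2: {}  — state set empty
rest 'abbbde' ignored (set empty)
after full input: {}  (accept=1 not in)

Answer: REJECT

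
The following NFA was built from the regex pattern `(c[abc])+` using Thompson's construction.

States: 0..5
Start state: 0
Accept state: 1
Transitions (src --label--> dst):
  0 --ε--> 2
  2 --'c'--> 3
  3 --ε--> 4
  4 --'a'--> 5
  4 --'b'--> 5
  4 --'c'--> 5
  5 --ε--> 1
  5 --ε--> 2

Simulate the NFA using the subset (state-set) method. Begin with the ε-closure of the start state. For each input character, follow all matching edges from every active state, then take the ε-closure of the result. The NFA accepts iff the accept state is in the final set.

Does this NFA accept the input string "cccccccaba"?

Answer: REJECT

Trace:
initial (ε-close {0}): {0,2}
'c' @ 1: {3,4}
'c' @ 2: {1,2,5}  (accept∈set)
'c' @ 3: {3,4}
'c' @ 4: {1,2,5}  (accept∈set)
'c' @ 5: {3,4}
'c' @ 6: {1,2,5}  (accept∈set)
'c' @ 7: {3,4}
'a' @ 8: {1,2,5}  (accept∈set)
'b' @ 9: {}  — state set empty
rest 'a' ignored (set empty)
final: {}; accept 1 not in set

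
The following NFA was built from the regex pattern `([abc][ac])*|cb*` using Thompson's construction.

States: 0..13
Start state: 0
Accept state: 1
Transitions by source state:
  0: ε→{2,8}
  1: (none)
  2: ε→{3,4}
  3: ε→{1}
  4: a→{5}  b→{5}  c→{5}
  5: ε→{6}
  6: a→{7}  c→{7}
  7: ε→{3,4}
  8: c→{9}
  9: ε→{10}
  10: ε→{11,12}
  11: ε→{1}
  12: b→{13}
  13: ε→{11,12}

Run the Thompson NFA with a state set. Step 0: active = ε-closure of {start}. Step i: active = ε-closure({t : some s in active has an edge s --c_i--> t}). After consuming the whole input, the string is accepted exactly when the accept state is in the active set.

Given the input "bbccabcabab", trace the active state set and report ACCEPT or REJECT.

initial (ε-close {0}): {0,1,2,3,4,8}
'b' @ 1: {5,6}
'b' @ 2: {}  — state set empty
rest 'ccabcabab' ignored (set empty)
after full input: {}  (accept=1 not in)

Answer: REJECT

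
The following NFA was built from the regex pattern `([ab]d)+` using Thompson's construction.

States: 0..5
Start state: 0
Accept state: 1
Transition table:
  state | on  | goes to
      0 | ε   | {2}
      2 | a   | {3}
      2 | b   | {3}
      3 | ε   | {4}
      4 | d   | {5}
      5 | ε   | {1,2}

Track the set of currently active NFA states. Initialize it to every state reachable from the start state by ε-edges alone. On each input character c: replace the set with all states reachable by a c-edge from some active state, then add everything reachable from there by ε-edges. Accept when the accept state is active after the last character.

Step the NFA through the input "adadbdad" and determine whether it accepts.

Answer: ACCEPT

Trace:
start: ε-closure({0}) = {0,2}
'a' @ 1: {3,4}
'd' @ 2: {1,2,5}  (accept∈set)
'a' @ 3: {3,4}
'd' @ 4: {1,2,5}  (accept∈set)
'b' @ 5: {3,4}
'd' @ 6: {1,2,5}  (accept∈set)
'a' @ 7: {3,4}
'd' @ 8: {1,2,5}  (accept∈set)
final: {1,2,5}; accept 1 in set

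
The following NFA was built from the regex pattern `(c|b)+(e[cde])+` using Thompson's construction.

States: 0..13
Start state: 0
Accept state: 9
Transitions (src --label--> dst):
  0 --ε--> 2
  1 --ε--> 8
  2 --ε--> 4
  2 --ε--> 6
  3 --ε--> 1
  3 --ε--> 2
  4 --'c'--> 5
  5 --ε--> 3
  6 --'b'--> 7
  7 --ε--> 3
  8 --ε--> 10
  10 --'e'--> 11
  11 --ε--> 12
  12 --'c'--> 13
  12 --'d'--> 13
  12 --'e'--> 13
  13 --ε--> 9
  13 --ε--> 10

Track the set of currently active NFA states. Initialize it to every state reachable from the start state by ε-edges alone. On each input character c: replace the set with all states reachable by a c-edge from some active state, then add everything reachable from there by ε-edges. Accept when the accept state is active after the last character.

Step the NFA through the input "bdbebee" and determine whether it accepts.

initial (ε-close {0}): {0,2,4,6}
'b' @ 1: {1,2,3,4,6,7,8,10}
'd' @ 2: {}  — state set empty
rest 'bebee' ignored (set empty)
final: {}; accept 9 not in set

Answer: REJECT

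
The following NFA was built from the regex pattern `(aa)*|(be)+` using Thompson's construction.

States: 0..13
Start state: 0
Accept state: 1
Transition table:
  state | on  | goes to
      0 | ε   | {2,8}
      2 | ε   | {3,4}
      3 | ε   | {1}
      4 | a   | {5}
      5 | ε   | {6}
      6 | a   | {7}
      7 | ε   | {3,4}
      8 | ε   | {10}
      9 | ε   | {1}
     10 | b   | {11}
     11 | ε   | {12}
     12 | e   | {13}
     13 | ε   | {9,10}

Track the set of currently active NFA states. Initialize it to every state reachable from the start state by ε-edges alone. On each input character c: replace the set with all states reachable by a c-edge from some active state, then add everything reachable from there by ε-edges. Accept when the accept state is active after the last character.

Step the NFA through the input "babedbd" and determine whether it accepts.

Answer: REJECT

Derivation:
start: ε-closure({0}) = {0,1,2,3,4,8,10}
'b' @ 1: {11,12}
'a' @ 2: {}  — no active states
rest 'bedbd' ignored (set empty)
after full input: {}  (accept=1 not in)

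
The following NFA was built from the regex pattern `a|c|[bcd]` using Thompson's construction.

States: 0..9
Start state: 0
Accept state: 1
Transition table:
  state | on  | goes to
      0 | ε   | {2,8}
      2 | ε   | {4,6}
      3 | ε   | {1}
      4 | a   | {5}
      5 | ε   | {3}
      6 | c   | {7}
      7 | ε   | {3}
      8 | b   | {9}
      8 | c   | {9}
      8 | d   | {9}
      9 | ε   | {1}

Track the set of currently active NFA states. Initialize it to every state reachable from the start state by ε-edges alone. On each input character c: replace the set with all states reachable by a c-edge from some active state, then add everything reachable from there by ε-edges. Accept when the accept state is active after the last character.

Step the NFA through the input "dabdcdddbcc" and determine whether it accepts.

start: ε-closure({0}) = {0,2,4,6,8}
'd' @ 1: {1,9}  (accept∈set)
'a' @ 2: {}  — no active states
rest 'bdcdddbcc' ignored (set empty)
after full input: {}  (accept=1 not in)

Answer: REJECT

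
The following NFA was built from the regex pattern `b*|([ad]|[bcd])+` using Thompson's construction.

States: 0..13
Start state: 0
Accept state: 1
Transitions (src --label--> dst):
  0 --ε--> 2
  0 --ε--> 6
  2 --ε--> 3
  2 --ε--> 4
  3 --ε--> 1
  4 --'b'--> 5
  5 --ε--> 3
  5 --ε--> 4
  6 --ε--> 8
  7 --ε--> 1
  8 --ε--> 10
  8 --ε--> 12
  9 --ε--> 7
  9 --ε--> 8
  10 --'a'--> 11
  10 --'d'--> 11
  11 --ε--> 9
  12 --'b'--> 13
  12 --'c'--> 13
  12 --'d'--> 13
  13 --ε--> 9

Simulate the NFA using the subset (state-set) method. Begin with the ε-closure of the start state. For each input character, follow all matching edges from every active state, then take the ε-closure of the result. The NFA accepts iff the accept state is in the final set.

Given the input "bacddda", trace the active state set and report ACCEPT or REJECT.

Answer: ACCEPT

Derivation:
initial (ε-close {0}): {0,1,2,3,4,6,8,10,12}
'b' @ 1: {1,3,4,5,7,8,9,10,12,13}  [accepting]
'a' @ 2: {1,7,8,9,10,11,12}  [accepting]
'c' @ 3: {1,7,8,9,10,12,13}  [accepting]
'd' @ 4: {1,7,8,9,10,11,12,13}  [accepting]
'd' @ 5: {1,7,8,9,10,11,12,13}  [accepting]
'd' @ 6: {1,7,8,9,10,11,12,13}  [accepting]
'a' @ 7: {1,7,8,9,10,11,12}  [accepting]
final: {1,7,8,9,10,11,12}; accept 1 in set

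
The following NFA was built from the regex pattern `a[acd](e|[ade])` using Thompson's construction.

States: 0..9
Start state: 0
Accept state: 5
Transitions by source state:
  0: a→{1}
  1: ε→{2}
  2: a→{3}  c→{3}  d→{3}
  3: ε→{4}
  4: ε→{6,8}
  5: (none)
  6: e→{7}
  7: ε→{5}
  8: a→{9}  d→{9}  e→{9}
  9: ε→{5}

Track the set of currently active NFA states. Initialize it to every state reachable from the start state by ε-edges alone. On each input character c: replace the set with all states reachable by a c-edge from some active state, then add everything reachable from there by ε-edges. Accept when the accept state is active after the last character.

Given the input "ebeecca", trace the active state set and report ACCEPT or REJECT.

Answer: REJECT

Steps:
S₀ = ε-closure({0}) = {0}
'e' @ 1: {}  — no active states
rest 'beecca' ignored (set empty)
final: {}; accept 5 not in set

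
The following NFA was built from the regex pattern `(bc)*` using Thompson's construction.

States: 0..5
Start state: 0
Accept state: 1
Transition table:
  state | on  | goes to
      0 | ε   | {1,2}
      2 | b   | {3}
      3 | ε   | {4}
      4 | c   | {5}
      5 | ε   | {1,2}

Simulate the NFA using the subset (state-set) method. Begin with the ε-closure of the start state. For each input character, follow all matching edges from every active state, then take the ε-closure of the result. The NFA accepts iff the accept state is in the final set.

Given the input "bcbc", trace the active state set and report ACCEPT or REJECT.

Answer: ACCEPT

Derivation:
initial (ε-close {0}): {0,1,2}
'b' @ 1: {3,4}
'c' @ 2: {1,2,5}  (accept∈set)
'b' @ 3: {3,4}
'c' @ 4: {1,2,5}  (accept∈set)
end set {1,2,5} — state 1 in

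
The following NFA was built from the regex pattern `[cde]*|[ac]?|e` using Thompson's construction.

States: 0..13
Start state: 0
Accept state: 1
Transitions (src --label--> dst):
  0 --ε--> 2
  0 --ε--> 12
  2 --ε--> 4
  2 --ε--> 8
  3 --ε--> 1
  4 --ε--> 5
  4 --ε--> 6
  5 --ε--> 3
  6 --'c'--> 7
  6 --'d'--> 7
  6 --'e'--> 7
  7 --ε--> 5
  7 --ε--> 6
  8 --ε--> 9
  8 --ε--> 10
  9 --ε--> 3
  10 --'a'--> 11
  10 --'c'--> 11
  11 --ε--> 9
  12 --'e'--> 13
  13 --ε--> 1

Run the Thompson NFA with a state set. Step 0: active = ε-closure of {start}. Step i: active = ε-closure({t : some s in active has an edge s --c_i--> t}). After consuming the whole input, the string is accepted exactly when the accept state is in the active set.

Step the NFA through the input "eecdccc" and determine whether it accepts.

initial (ε-close {0}): {0,1,2,3,4,5,6,8,9,10,12}
'e' @ 1: {1,3,5,6,7,13}  (accept∈set)
'e' @ 2: {1,3,5,6,7}  (accept∈set)
'c' @ 3: {1,3,5,6,7}  (accept∈set)
'd' @ 4: {1,3,5,6,7}  (accept∈set)
'c' @ 5: {1,3,5,6,7}  (accept∈set)
'c' @ 6: {1,3,5,6,7}  (accept∈set)
'c' @ 7: {1,3,5,6,7}  (accept∈set)
end set {1,3,5,6,7} — state 1 in

Answer: ACCEPT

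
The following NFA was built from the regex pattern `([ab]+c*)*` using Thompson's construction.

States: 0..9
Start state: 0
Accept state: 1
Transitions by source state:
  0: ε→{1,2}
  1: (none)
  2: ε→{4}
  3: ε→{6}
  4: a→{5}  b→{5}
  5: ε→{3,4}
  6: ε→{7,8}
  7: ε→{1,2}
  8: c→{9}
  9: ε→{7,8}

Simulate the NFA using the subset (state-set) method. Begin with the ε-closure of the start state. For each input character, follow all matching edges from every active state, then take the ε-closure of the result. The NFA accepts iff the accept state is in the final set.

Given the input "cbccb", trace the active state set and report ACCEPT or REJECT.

Answer: REJECT

Steps:
initial (ε-close {0}): {0,1,2,4}
'c' @ 1: {}  — no active states
rest 'bccb' ignored (set empty)
end set {} — state 1 not in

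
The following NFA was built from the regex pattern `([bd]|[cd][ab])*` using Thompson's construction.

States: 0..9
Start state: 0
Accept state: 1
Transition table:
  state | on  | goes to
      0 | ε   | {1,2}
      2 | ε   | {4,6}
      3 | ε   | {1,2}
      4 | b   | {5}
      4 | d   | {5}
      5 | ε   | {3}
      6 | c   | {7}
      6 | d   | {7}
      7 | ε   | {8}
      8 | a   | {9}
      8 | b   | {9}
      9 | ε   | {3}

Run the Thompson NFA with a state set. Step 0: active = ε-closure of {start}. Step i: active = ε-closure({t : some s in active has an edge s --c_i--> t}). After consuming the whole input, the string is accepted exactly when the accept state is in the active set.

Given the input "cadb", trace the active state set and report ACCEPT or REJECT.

Answer: ACCEPT

Derivation:
S₀ = ε-closure({0}) = {0,1,2,4,6}
'c' @ 1: {7,8}
'a' @ 2: {1,2,3,4,6,9}  [accepting]
'd' @ 3: {1,2,3,4,5,6,7,8}  [accepting]
'b' @ 4: {1,2,3,4,5,6,9}  [accepting]
after full input: {1,2,3,4,5,6,9}  (accept=1 in)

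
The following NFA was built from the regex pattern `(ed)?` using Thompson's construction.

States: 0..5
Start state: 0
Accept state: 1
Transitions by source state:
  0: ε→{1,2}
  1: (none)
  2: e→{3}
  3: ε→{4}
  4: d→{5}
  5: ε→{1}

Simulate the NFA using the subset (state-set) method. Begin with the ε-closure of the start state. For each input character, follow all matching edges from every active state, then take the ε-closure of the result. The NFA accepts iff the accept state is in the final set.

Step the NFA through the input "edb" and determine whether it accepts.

initial (ε-close {0}): {0,1,2}
'e' @ 1: {3,4}
'd' @ 2: {1,5}  [accepting]
'b' @ 3: {}  — state set empty
final: {}; accept 1 not in set

Answer: REJECT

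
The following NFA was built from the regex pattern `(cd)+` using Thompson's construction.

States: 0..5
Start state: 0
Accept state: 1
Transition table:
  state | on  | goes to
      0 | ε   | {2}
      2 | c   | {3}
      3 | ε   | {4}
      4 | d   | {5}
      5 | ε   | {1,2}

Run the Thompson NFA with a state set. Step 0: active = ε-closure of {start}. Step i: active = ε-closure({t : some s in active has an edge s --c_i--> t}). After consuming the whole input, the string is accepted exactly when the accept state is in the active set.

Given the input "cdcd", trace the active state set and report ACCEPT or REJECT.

Answer: ACCEPT

Derivation:
S₀ = ε-closure({0}) = {0,2}
'c' @ 1: {3,4}
'd' @ 2: {1,2,5}  ✓accept
'c' @ 3: {3,4}
'd' @ 4: {1,2,5}  ✓accept
end set {1,2,5} — state 1 in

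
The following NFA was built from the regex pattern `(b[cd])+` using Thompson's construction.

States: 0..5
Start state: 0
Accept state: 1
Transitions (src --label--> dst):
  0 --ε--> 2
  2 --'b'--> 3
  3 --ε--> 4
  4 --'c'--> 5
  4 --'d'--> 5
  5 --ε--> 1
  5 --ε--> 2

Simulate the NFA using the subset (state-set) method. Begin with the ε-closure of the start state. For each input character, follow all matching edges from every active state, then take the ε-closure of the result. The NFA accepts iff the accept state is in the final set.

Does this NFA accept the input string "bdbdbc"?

Answer: ACCEPT

Derivation:
initial (ε-close {0}): {0,2}
'b' @ 1: {3,4}
'd' @ 2: {1,2,5}  ✓accept
'b' @ 3: {3,4}
'd' @ 4: {1,2,5}  ✓accept
'b' @ 5: {3,4}
'c' @ 6: {1,2,5}  ✓accept
end set {1,2,5} — state 1 in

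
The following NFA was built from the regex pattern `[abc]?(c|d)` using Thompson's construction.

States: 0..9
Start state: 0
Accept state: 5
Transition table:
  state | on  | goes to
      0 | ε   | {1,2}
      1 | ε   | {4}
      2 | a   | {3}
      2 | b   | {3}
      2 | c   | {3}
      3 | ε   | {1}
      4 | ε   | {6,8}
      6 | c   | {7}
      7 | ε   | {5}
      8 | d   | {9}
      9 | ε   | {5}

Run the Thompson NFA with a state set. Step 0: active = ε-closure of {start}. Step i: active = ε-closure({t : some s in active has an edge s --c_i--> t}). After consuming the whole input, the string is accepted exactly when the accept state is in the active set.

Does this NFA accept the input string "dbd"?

Answer: REJECT

Derivation:
initial (ε-close {0}): {0,1,2,4,6,8}
'd' @ 1: {5,9}  (accept∈set)
'b' @ 2: {}  — dead — no transitions
rest 'd' ignored (set empty)
after full input: {}  (accept=5 not in)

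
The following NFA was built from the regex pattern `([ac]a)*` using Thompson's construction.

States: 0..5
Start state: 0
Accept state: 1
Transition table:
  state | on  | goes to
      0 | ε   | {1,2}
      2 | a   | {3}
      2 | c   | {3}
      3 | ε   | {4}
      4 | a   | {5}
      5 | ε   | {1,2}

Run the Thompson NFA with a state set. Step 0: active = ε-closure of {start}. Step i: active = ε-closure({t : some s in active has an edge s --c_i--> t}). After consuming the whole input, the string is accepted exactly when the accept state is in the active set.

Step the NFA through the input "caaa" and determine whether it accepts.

Answer: ACCEPT

Trace:
initial (ε-close {0}): {0,1,2}
'c' @ 1: {3,4}
'a' @ 2: {1,2,5}  ✓accept
'a' @ 3: {3,4}
'a' @ 4: {1,2,5}  ✓accept
after full input: {1,2,5}  (accept=1 in)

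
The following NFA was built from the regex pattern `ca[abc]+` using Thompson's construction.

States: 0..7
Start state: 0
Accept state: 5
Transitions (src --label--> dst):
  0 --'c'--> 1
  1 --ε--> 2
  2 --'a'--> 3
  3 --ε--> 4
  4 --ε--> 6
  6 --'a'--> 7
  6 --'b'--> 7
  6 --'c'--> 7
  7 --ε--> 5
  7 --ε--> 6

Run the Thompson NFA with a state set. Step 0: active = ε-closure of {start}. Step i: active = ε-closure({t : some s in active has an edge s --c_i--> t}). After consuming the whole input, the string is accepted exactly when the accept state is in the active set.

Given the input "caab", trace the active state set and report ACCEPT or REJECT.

Answer: ACCEPT

Trace:
S₀ = ε-closure({0}) = {0}
'c' @ 1: {1,2}
'a' @ 2: {3,4,6}
'a' @ 3: {5,6,7}  ✓accept
'b' @ 4: {5,6,7}  ✓accept
final: {5,6,7}; accept 5 in set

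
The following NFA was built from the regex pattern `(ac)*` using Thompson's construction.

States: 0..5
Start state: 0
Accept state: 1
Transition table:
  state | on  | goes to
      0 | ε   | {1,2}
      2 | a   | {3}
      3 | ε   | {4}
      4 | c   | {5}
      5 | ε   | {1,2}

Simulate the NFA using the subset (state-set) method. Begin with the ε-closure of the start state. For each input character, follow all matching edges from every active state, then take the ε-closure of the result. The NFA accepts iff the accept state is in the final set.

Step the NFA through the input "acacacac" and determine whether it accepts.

Answer: ACCEPT

Steps:
initial (ε-close {0}): {0,1,2}
'a' @ 1: {3,4}
'c' @ 2: {1,2,5}  (accept∈set)
'a' @ 3: {3,4}
'c' @ 4: {1,2,5}  (accept∈set)
'a' @ 5: {3,4}
'c' @ 6: {1,2,5}  (accept∈set)
'a' @ 7: {3,4}
'c' @ 8: {1,2,5}  (accept∈set)
final: {1,2,5}; accept 1 in set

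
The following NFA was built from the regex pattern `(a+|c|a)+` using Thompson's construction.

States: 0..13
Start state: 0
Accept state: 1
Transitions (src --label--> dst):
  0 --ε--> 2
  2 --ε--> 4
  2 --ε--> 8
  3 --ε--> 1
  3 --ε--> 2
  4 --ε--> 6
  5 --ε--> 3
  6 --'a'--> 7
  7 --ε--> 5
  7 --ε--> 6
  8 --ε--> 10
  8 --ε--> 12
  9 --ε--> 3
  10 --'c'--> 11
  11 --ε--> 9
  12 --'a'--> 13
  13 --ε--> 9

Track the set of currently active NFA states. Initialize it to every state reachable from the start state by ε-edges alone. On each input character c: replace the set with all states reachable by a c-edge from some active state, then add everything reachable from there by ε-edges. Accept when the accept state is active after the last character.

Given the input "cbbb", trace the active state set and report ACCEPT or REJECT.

S₀ = ε-closure({0}) = {0,2,4,6,8,10,12}
'c' @ 1: {1,2,3,4,6,8,9,10,11,12}  ✓accept
'b' @ 2: {}  — state set empty
rest 'bb' ignored (set empty)
end set {} — state 1 not in

Answer: REJECT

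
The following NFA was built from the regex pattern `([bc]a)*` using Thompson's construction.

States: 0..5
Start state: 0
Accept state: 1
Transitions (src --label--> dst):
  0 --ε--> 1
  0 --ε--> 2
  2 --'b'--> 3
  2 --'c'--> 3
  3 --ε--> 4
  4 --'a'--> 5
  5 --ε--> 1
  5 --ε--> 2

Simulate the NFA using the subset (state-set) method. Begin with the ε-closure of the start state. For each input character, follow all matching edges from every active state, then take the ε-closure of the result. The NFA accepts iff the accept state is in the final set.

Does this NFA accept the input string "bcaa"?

S₀ = ε-closure({0}) = {0,1,2}
'b' @ 1: {3,4}
'c' @ 2: {}  — no active states
rest 'aa' ignored (set empty)
after full input: {}  (accept=1 not in)

Answer: REJECT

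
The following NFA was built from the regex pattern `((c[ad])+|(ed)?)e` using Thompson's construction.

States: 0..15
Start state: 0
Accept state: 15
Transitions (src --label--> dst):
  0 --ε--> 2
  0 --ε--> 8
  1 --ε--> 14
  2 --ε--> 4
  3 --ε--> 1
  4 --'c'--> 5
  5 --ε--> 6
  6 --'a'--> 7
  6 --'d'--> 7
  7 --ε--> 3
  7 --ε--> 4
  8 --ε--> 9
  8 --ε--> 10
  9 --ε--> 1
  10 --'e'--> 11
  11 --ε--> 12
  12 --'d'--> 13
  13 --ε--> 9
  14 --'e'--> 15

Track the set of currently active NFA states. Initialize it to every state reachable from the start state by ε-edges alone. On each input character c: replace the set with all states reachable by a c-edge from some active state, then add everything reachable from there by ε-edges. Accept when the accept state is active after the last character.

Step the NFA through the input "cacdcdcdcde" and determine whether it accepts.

Answer: ACCEPT

Steps:
S₀ = ε-closure({0}) = {0,1,2,4,8,9,10,14}
'c' @ 1: {5,6}
'a' @ 2: {1,3,4,7,14}
'c' @ 3: {5,6}
'd' @ 4: {1,3,4,7,14}
'c' @ 5: {5,6}
'd' @ 6: {1,3,4,7,14}
'c' @ 7: {5,6}
'd' @ 8: {1,3,4,7,14}
'c' @ 9: {5,6}
'd' @ 10: {1,3,4,7,14}
'e' @ 11: {15}  (accept∈set)
final: {15}; accept 15 in set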